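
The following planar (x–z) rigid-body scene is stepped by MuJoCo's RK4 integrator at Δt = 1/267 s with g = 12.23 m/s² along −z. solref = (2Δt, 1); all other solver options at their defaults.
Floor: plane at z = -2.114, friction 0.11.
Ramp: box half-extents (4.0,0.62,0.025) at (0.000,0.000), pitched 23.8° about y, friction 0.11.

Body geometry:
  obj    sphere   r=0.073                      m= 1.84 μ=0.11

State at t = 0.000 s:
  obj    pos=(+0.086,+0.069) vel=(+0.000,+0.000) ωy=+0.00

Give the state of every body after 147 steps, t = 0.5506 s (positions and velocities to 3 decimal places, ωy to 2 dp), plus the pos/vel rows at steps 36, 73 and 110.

State at t = 0.5506 s:
  obj    pos=(+0.600,-0.157) vel=(+1.862,-0.836) ωy=+23.15

Key-timestep trajectory:
   step    t(s)  obj.x    obj.z    obj.vx   obj.vz 
     36  0.1348   +0.117  +0.056  +0.453  -0.214
     73  0.2734   +0.213  +0.013  +0.925  -0.416
    110  0.4120   +0.374  -0.058  +1.396  -0.617


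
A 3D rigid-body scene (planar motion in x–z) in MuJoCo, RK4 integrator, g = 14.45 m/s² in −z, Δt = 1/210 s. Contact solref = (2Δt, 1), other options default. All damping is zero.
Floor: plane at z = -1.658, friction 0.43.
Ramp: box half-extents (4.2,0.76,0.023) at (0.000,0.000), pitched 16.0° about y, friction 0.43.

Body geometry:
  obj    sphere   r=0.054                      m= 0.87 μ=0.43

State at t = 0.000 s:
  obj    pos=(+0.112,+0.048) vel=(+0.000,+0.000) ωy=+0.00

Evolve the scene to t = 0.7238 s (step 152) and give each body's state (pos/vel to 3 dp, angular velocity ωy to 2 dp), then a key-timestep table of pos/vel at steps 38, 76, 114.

State at t = 0.7238 s:
  obj    pos=(+0.828,-0.157) vel=(+1.979,-0.568) ωy=+38.13

Key-timestep trajectory:
   step    t(s)  obj.x    obj.z    obj.vx   obj.vz 
     38  0.1810   +0.157  +0.035  +0.495  -0.142
     76  0.3619   +0.291  -0.003  +0.990  -0.284
    114  0.5429   +0.515  -0.068  +1.485  -0.426


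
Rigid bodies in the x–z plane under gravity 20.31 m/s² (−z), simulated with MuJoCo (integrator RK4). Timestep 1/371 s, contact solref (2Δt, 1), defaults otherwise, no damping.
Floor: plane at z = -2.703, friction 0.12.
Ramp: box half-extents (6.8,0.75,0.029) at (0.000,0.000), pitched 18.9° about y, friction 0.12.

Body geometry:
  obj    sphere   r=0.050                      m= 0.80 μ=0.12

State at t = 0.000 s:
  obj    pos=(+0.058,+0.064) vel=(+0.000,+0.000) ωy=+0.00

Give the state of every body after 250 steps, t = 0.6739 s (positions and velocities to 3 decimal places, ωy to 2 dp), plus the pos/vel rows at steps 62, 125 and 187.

State at t = 0.6739 s:
  obj    pos=(+1.067,-0.282) vel=(+2.996,-1.026) ωy=+63.32

Key-timestep trajectory:
   step    t(s)  obj.x    obj.z    obj.vx   obj.vz 
     62  0.1671   +0.120  +0.042  +0.743  -0.254
    125  0.3369   +0.310  -0.023  +1.498  -0.513
    187  0.5040   +0.623  -0.130  +2.241  -0.767


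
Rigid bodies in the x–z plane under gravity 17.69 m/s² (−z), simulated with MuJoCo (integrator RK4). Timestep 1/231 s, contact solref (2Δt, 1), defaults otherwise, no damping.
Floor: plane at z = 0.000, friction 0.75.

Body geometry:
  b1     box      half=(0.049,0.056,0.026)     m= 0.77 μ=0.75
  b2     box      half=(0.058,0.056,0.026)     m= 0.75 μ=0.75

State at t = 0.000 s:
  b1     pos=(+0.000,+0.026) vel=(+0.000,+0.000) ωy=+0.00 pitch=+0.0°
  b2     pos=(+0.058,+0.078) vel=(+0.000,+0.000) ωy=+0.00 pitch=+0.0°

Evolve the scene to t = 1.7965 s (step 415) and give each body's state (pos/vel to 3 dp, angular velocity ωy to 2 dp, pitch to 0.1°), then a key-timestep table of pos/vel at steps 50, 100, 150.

State at t = 1.7965 s:
  b1     pos=(+0.000,+0.026) vel=(+0.000,+0.000) ωy=+0.00 pitch=+0.0°
  b2     pos=(+0.116,+0.058) vel=(+0.000,+0.000) ωy=+0.00 pitch=+90.0°

Key-timestep trajectory:
   step    t(s)  b1.x    b1.z    b1.vx   b1.vz   b2.x    b2.z    b2.vx   b2.vz 
     50  0.2165   +0.000  +0.026  +0.000  +0.000   +0.095  +0.063  +0.230  -0.015
    100  0.4329   +0.000  +0.026  +0.000  +0.000   +0.127  +0.062  -0.128  -0.031
    150  0.6494   +0.000  +0.026  +0.000  +0.000   +0.120  +0.059  -0.035  -0.010


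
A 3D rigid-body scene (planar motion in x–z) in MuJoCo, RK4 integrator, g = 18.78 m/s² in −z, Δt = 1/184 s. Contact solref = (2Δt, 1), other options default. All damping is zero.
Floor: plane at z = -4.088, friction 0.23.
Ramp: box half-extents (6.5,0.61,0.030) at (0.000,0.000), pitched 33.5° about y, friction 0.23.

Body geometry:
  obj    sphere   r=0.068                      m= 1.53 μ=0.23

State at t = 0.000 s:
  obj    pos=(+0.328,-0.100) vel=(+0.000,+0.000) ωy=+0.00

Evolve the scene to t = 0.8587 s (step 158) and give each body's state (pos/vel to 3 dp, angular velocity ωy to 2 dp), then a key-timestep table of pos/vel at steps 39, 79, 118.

State at t = 0.8587 s:
  obj    pos=(+2.605,-1.607) vel=(+5.302,-3.509) ωy=+93.46

Key-timestep trajectory:
   step    t(s)  obj.x    obj.z    obj.vx   obj.vz 
     39  0.2120   +0.467  -0.192  +1.309  -0.867
     79  0.4293   +0.898  -0.477  +2.651  -1.755
    118  0.6413   +1.598  -0.940  +3.960  -2.621


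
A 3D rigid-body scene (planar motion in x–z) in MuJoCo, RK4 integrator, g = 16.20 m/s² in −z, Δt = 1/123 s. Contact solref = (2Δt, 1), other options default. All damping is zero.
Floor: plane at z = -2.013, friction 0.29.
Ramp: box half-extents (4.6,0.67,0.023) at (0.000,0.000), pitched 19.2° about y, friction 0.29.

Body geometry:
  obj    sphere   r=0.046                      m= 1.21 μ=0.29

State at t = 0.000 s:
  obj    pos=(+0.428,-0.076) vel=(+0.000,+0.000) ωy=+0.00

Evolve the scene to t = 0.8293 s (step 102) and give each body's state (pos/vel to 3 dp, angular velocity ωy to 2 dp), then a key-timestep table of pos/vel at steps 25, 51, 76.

State at t = 0.8293 s:
  obj    pos=(+1.664,-0.506) vel=(+2.980,-1.038) ωy=+68.59

Key-timestep trajectory:
   step    t(s)  obj.x    obj.z    obj.vx   obj.vz 
     25  0.2033   +0.502  -0.102  +0.731  -0.254
     51  0.4146   +0.737  -0.184  +1.490  -0.519
     76  0.6179   +1.114  -0.315  +2.221  -0.773


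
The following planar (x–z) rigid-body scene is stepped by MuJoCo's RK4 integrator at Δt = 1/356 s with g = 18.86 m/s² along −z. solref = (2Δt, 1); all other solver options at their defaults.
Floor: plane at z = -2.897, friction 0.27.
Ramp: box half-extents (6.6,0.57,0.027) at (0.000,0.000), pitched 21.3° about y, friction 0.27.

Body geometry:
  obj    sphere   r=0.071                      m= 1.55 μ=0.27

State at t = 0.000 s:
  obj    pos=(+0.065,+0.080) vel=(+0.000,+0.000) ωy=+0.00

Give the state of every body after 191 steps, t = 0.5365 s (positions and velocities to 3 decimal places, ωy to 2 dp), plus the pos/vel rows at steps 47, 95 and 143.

State at t = 0.5365 s:
  obj    pos=(+0.721,-0.176) vel=(+2.446,-0.954) ωy=+36.97

Key-timestep trajectory:
   step    t(s)  obj.x    obj.z    obj.vx   obj.vz 
     47  0.1320   +0.105  +0.064  +0.602  -0.235
     95  0.2669   +0.227  +0.017  +1.217  -0.474
    143  0.4017   +0.433  -0.064  +1.832  -0.714


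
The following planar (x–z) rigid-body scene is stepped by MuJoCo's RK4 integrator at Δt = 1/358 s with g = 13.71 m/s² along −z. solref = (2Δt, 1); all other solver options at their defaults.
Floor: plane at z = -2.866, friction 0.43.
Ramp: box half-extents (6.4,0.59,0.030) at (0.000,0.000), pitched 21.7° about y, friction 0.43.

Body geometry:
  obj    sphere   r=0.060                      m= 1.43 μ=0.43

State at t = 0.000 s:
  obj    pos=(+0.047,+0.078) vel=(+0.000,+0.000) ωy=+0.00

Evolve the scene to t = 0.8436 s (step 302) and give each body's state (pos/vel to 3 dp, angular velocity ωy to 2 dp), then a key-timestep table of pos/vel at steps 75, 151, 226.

State at t = 0.8436 s:
  obj    pos=(+1.244,-0.398) vel=(+2.838,-1.129) ωy=+50.90

Key-timestep trajectory:
   step    t(s)  obj.x    obj.z    obj.vx   obj.vz 
     75  0.2095   +0.121  +0.049  +0.705  -0.281
    151  0.4218   +0.346  -0.041  +1.419  -0.565
    226  0.6313   +0.717  -0.189  +2.124  -0.845


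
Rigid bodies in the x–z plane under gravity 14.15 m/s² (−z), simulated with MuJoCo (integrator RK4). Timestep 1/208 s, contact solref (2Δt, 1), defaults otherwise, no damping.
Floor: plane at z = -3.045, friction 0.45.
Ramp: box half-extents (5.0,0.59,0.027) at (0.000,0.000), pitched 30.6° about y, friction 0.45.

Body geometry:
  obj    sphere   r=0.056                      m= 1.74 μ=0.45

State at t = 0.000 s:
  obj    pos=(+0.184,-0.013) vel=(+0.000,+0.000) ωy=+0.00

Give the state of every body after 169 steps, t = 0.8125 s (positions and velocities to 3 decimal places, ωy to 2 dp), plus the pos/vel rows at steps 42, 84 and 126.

State at t = 0.8125 s:
  obj    pos=(+1.646,-0.877) vel=(+3.598,-2.128) ωy=+74.63

Key-timestep trajectory:
   step    t(s)  obj.x    obj.z    obj.vx   obj.vz 
     42  0.2019   +0.275  -0.066  +0.894  -0.529
     84  0.4038   +0.545  -0.226  +1.788  -1.058
    126  0.6058   +0.997  -0.493  +2.683  -1.586


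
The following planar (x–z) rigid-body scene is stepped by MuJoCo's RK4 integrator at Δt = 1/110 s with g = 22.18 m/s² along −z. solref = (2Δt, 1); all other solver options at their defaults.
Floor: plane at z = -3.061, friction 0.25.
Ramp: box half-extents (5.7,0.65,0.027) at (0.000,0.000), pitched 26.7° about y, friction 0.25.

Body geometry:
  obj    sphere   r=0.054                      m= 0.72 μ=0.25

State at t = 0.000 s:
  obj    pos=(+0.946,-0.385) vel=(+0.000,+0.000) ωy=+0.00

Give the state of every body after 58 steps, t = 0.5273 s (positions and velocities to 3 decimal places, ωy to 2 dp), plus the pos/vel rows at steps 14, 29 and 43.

State at t = 0.5273 s:
  obj    pos=(+1.830,-0.830) vel=(+3.353,-1.686) ωy=+69.45

Key-timestep trajectory:
   step    t(s)  obj.x    obj.z    obj.vx   obj.vz 
     14  0.1273   +0.998  -0.411  +0.810  -0.406
     29  0.2636   +1.167  -0.496  +1.677  -0.843
     43  0.3909   +1.432  -0.630  +2.486  -1.250


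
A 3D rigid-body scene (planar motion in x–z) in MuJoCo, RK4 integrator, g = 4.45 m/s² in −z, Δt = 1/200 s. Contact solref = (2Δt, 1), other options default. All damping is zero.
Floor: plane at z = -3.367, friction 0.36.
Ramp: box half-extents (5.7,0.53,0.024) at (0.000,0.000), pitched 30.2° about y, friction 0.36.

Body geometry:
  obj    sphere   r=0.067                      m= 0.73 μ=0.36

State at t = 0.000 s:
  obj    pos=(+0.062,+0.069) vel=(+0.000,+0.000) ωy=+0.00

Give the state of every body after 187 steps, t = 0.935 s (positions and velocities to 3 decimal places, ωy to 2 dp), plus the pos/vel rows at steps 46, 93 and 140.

State at t = 0.935 s:
  obj    pos=(+0.666,-0.282) vel=(+1.292,-0.752) ωy=+22.31

Key-timestep trajectory:
   step    t(s)  obj.x    obj.z    obj.vx   obj.vz 
     46  0.2300   +0.099  +0.048  +0.318  -0.185
     93  0.4650   +0.212  -0.018  +0.643  -0.374
    140  0.7000   +0.401  -0.128  +0.967  -0.563


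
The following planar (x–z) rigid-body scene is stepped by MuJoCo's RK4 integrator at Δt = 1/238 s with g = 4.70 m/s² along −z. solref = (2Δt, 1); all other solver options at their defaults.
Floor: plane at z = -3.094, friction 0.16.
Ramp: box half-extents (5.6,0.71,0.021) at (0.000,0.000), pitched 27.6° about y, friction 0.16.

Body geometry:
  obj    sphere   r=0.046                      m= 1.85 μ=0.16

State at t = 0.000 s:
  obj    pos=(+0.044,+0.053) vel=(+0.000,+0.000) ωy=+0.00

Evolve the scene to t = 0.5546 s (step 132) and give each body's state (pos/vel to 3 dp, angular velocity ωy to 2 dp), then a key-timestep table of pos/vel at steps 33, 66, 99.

State at t = 0.5546 s:
  obj    pos=(+0.256,-0.058) vel=(+0.765,-0.400) ωy=+18.74

Key-timestep trajectory:
   step    t(s)  obj.x    obj.z    obj.vx   obj.vz 
     33  0.1387   +0.057  +0.046  +0.191  -0.100
     66  0.2773   +0.097  +0.025  +0.382  -0.200
     99  0.4160   +0.163  -0.010  +0.573  -0.300


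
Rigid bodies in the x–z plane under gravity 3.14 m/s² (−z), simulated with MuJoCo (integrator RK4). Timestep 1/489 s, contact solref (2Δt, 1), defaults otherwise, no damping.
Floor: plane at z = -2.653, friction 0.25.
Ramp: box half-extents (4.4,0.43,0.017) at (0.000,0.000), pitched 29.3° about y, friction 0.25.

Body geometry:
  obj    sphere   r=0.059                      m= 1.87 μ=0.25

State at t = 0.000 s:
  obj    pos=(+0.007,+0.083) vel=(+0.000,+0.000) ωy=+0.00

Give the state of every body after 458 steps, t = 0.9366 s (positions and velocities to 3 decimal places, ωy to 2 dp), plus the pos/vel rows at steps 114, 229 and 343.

State at t = 0.9366 s:
  obj    pos=(+0.427,-0.152) vel=(+0.897,-0.503) ωy=+17.42

Key-timestep trajectory:
   step    t(s)  obj.x    obj.z    obj.vx   obj.vz 
    114  0.2331   +0.033  +0.069  +0.223  -0.125
    229  0.4683   +0.112  +0.024  +0.448  -0.252
    343  0.7014   +0.243  -0.049  +0.671  -0.377


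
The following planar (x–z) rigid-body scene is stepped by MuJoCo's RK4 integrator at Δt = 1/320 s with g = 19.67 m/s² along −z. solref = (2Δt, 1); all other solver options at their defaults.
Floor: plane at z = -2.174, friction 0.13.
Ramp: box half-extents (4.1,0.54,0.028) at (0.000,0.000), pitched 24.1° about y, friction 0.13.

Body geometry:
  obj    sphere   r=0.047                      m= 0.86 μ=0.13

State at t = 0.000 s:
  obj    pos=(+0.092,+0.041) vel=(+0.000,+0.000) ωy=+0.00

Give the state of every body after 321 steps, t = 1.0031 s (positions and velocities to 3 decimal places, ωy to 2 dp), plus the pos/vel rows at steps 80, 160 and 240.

State at t = 1.0031 s:
  obj    pos=(+2.727,-1.138) vel=(+5.254,-2.350) ωy=+122.42

Key-timestep trajectory:
   step    t(s)  obj.x    obj.z    obj.vx   obj.vz 
     80  0.2500   +0.256  -0.032  +1.310  -0.586
    160  0.5000   +0.747  -0.252  +2.619  -1.171
    240  0.7500   +1.565  -0.618  +3.928  -1.757


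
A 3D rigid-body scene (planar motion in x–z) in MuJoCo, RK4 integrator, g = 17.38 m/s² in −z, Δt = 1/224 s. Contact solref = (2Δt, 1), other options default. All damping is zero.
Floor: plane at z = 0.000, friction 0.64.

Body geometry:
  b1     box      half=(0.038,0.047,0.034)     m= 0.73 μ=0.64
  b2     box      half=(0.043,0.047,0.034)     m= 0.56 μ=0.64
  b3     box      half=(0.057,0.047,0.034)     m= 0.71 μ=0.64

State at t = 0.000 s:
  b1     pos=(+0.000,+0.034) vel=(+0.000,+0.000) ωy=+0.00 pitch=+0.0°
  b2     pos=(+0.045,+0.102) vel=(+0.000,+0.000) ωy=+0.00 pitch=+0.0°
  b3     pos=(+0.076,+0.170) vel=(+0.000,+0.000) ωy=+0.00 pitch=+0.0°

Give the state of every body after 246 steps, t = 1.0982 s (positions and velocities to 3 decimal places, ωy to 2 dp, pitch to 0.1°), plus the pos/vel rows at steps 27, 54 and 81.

State at t = 1.0982 s:
  b1     pos=(+0.000,+0.034) vel=(+0.000,+0.000) ωy=+0.00 pitch=+0.0°
  b2     pos=(+0.085,+0.043) vel=(+0.000,+0.000) ωy=+0.00 pitch=+90.0°
  b3     pos=(+0.284,+0.034) vel=(+0.000,+0.000) ωy=+0.00 pitch=+180.0°

Key-timestep trajectory:
   step    t(s)  b1.x    b1.z    b1.vx   b1.vz   b2.x    b2.z    b2.vx   b2.vz   b3.x    b3.z    b3.vx   b3.vz 
     27  0.1205   +0.000  +0.034  -0.001  +0.000   +0.058  +0.096  +0.235  -0.179   +0.115  +0.145  +0.645  -0.637
     54  0.2411   +0.000  +0.034  +0.000  +0.000   +0.088  +0.044  -0.019  +0.082   +0.201  +0.061  +0.491  +0.294
     81  0.3616   +0.000  +0.034  +0.000  +0.000   +0.085  +0.043  +0.000  +0.000   +0.258  +0.057  +0.570  -0.338


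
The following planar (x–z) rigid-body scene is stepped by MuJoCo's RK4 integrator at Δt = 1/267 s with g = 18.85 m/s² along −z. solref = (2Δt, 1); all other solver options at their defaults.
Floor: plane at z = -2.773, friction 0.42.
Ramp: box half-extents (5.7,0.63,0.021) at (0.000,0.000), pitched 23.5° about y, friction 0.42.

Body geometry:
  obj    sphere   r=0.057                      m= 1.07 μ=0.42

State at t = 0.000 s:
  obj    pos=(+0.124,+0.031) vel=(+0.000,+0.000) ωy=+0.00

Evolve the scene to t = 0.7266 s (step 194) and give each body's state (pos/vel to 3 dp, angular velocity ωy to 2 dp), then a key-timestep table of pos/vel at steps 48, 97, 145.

State at t = 0.7266 s:
  obj    pos=(+1.424,-0.534) vel=(+3.577,-1.556) ωy=+68.43

Key-timestep trajectory:
   step    t(s)  obj.x    obj.z    obj.vx   obj.vz 
     48  0.1798   +0.204  -0.004  +0.885  -0.385
     97  0.3633   +0.449  -0.110  +1.789  -0.778
    145  0.5431   +0.850  -0.285  +2.674  -1.163


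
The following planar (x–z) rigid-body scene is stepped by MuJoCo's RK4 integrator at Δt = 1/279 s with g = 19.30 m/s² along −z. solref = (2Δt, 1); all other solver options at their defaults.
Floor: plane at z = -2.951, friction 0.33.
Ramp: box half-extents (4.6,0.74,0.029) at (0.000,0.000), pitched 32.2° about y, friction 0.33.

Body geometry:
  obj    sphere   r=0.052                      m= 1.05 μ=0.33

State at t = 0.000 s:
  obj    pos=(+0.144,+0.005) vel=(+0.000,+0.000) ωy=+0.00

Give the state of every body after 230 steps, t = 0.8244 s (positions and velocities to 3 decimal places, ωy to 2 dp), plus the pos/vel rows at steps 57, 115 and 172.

State at t = 0.8244 s:
  obj    pos=(+2.256,-1.325) vel=(+5.125,-3.227) ωy=+116.44

Key-timestep trajectory:
   step    t(s)  obj.x    obj.z    obj.vx   obj.vz 
     57  0.2043   +0.274  -0.077  +1.270  -0.800
    115  0.4122   +0.672  -0.328  +2.563  -1.614
    172  0.6165   +1.325  -0.739  +3.832  -2.413


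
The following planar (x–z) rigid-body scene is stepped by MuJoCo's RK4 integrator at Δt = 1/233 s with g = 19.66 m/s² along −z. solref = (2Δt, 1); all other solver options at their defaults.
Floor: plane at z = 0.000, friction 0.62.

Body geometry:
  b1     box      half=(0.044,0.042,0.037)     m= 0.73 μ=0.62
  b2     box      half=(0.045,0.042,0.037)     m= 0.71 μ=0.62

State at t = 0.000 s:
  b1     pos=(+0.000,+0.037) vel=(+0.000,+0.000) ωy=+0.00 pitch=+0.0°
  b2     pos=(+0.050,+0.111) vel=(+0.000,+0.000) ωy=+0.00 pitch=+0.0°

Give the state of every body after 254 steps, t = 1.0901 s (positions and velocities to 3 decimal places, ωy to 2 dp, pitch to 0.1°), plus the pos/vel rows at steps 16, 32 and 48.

State at t = 1.0901 s:
  b1     pos=(+0.000,+0.037) vel=(+0.000,+0.000) ωy=+0.00 pitch=+0.0°
  b2     pos=(+0.095,+0.045) vel=(+0.000,+0.000) ωy=+0.00 pitch=+90.0°

Key-timestep trajectory:
   step    t(s)  b1.x    b1.z    b1.vx   b1.vz   b2.x    b2.z    b2.vx   b2.vz 
     16  0.0687   +0.000  +0.037  +0.000  +0.000   +0.054  +0.110  +0.142  -0.040
     32  0.1373   +0.000  +0.037  +0.000  +0.000   +0.072  +0.099  +0.354  -0.383
     48  0.2060   +0.000  +0.037  +0.000  +0.000   +0.096  +0.041  +0.049  +0.005


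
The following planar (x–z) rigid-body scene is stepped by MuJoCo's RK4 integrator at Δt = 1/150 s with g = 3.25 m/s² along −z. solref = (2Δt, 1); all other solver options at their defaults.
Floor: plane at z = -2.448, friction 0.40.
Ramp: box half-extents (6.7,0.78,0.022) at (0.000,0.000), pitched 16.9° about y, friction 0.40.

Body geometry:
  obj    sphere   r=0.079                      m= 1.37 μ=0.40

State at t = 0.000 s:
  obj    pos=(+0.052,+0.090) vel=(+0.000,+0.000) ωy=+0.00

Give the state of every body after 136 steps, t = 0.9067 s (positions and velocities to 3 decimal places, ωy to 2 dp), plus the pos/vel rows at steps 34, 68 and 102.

State at t = 0.9067 s:
  obj    pos=(+0.317,+0.009) vel=(+0.585,-0.178) ωy=+7.74

Key-timestep trajectory:
   step    t(s)  obj.x    obj.z    obj.vx   obj.vz 
     34  0.2267   +0.069  +0.085  +0.146  -0.044
     68  0.4533   +0.118  +0.070  +0.293  -0.089
    102  0.6800   +0.201  +0.044  +0.439  -0.133


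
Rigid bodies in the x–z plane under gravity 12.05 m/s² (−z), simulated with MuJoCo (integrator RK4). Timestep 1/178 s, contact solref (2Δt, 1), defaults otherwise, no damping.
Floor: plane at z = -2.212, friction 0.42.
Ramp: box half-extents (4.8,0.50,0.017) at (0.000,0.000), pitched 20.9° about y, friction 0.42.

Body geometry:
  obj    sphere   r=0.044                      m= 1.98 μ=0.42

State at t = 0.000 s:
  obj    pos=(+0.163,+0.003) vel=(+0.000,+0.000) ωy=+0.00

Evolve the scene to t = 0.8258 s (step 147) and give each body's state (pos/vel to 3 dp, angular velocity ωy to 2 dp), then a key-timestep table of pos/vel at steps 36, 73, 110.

State at t = 0.8258 s:
  obj    pos=(+1.141,-0.371) vel=(+2.369,-0.905) ωy=+57.62

Key-timestep trajectory:
   step    t(s)  obj.x    obj.z    obj.vx   obj.vz 
     36  0.2022   +0.222  -0.019  +0.580  -0.222
     73  0.4101   +0.404  -0.089  +1.176  -0.449
    110  0.6180   +0.711  -0.206  +1.773  -0.677


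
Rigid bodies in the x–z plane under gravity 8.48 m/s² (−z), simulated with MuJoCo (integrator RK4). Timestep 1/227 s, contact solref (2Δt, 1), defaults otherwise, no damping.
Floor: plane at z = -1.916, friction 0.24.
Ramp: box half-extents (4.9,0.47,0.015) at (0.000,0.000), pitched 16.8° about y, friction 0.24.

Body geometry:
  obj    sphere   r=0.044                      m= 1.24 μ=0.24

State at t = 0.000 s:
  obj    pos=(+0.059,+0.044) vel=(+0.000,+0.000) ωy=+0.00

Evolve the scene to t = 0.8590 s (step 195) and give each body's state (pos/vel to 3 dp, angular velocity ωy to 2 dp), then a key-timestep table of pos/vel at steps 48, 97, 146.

State at t = 0.8590 s:
  obj    pos=(+0.677,-0.143) vel=(+1.440,-0.435) ωy=+34.17

Key-timestep trajectory:
   step    t(s)  obj.x    obj.z    obj.vx   obj.vz 
     48  0.2115   +0.096  +0.033  +0.354  -0.107
     97  0.4273   +0.212  -0.002  +0.716  -0.216
    146  0.6432   +0.406  -0.061  +1.078  -0.325


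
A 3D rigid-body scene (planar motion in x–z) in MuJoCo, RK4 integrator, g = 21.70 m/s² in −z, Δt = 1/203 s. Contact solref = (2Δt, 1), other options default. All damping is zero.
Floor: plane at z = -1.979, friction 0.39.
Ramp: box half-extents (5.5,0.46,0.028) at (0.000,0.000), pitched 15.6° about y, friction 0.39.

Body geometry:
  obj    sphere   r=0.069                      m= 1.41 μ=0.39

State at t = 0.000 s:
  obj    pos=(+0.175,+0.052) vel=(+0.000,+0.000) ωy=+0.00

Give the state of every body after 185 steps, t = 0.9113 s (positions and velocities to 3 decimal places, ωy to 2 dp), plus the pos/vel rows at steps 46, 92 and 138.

State at t = 0.9113 s:
  obj    pos=(+1.842,-0.414) vel=(+3.659,-1.022) ωy=+55.04

Key-timestep trajectory:
   step    t(s)  obj.x    obj.z    obj.vx   obj.vz 
     46  0.2266   +0.278  +0.023  +0.910  -0.254
     92  0.4532   +0.587  -0.063  +1.820  -0.508
    138  0.6798   +1.103  -0.207  +2.729  -0.762


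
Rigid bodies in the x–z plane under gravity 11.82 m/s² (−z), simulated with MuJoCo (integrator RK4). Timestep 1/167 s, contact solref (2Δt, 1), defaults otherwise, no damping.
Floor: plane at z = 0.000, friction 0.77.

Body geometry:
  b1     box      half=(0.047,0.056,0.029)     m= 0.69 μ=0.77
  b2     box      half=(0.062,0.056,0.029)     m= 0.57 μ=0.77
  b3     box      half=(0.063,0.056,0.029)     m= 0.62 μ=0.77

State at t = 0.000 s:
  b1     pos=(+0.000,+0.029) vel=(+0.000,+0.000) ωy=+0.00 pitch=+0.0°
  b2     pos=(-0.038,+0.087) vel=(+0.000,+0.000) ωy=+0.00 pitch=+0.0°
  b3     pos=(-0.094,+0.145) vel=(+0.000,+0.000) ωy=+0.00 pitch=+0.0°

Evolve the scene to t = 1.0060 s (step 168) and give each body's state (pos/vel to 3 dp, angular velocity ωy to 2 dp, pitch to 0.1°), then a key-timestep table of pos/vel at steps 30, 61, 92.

State at t = 1.0060 s:
  b1     pos=(+0.000,+0.029) vel=(+0.000,+0.000) ωy=+0.00 pitch=+0.0°
  b2     pos=(-0.093,+0.062) vel=(+0.000,+0.000) ωy=+0.00 pitch=-90.0°
  b3     pos=(-0.289,+0.029) vel=(+0.000,+0.000) ωy=+0.00 pitch=+180.0°

Key-timestep trajectory:
   step    t(s)  b1.x    b1.z    b1.vx   b1.vz   b2.x    b2.z    b2.vx   b2.vz   b3.x    b3.z    b3.vx   b3.vz 
     30  0.1796   +0.000  +0.029  +0.000  +0.000   -0.058  +0.086  -0.255  -0.118   -0.139  +0.095  -0.415  -0.847
     61  0.3653   +0.000  +0.029  +0.000  +0.000   -0.097  +0.063  +0.078  -0.030   -0.204  +0.065  -0.289  +0.159
     92  0.5509   +0.000  +0.029  +0.000  +0.000   -0.093  +0.062  -0.002  +0.001   -0.252  +0.063  -0.363  -0.160


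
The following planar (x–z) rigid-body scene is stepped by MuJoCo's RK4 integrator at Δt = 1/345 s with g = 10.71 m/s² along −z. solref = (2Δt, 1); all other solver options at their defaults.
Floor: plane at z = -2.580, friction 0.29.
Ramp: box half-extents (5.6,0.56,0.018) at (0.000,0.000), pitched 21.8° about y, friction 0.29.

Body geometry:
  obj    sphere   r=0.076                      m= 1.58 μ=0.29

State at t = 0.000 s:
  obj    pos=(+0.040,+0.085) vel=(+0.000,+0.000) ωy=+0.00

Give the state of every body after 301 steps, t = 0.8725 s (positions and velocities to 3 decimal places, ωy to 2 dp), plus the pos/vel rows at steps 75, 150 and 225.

State at t = 0.8725 s:
  obj    pos=(+1.044,-0.316) vel=(+2.301,-0.921) ωy=+32.61

Key-timestep trajectory:
   step    t(s)  obj.x    obj.z    obj.vx   obj.vz 
     75  0.2174   +0.102  +0.060  +0.574  -0.229
    150  0.4348   +0.289  -0.015  +1.147  -0.459
    225  0.6522   +0.601  -0.139  +1.720  -0.688


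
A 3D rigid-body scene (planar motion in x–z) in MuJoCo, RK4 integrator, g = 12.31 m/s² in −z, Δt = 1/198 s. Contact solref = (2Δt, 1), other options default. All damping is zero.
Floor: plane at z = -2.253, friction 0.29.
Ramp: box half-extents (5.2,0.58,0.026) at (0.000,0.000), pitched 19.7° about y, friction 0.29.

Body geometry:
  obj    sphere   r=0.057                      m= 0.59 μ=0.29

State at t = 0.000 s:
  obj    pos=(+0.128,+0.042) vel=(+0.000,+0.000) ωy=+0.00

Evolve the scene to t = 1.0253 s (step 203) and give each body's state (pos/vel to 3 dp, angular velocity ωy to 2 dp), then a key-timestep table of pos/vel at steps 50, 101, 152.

State at t = 1.0253 s:
  obj    pos=(+1.595,-0.483) vel=(+2.861,-1.024) ωy=+53.31

Key-timestep trajectory:
   step    t(s)  obj.x    obj.z    obj.vx   obj.vz 
     50  0.2525   +0.217  +0.010  +0.705  -0.252
    101  0.5101   +0.491  -0.088  +1.424  -0.510
    152  0.7677   +0.950  -0.252  +2.142  -0.767


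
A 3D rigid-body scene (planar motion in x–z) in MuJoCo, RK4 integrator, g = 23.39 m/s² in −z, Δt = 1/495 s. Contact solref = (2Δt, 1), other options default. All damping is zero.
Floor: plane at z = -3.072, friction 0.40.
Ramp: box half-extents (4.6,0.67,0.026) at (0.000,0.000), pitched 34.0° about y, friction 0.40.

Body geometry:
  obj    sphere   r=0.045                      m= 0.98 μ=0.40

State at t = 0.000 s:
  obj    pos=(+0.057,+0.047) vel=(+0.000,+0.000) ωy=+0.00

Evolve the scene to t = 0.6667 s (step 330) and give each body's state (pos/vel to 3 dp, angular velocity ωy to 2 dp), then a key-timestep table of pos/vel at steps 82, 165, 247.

State at t = 0.6667 s:
  obj    pos=(+1.778,-1.114) vel=(+5.164,-3.483) ωy=+138.39

Key-timestep trajectory:
   step    t(s)  obj.x    obj.z    obj.vx   obj.vz 
     82  0.1657   +0.163  -0.025  +1.283  -0.866
    165  0.3333   +0.487  -0.243  +2.582  -1.742
    247  0.4990   +1.021  -0.603  +3.865  -2.607


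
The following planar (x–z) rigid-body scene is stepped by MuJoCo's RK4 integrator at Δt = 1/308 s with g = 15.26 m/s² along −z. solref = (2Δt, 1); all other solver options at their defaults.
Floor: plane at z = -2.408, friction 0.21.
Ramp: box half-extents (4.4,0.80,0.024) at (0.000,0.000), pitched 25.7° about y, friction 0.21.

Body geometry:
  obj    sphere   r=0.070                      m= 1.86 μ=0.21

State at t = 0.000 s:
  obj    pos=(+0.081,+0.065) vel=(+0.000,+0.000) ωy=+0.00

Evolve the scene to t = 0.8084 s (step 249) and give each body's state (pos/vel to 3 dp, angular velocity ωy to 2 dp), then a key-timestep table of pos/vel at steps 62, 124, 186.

State at t = 0.8084 s:
  obj    pos=(+1.473,-0.605) vel=(+3.444,-1.657) ωy=+54.58

Key-timestep trajectory:
   step    t(s)  obj.x    obj.z    obj.vx   obj.vz 
     62  0.2013   +0.167  +0.024  +0.858  -0.413
    124  0.4026   +0.426  -0.101  +1.715  -0.825
    186  0.6039   +0.858  -0.309  +2.572  -1.238


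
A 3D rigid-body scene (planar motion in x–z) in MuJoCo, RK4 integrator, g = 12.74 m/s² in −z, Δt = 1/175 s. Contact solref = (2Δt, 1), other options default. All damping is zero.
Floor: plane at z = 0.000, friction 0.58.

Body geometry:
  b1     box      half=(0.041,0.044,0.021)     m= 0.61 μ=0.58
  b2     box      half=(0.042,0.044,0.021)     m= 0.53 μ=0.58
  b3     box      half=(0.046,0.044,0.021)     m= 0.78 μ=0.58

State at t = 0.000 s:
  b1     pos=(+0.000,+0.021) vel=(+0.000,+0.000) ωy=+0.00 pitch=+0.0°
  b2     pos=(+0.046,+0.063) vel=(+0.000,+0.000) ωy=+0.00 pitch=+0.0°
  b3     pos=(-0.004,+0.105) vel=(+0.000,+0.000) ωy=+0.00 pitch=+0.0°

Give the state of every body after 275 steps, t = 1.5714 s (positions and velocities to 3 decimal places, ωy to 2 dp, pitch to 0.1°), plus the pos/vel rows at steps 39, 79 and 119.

State at t = 1.5714 s:
  b1     pos=(+0.000,+0.021) vel=(+0.000,+0.000) ωy=+0.00 pitch=+0.0°
  b2     pos=(+0.087,+0.042) vel=(+0.000,+0.000) ωy=+0.00 pitch=+90.0°
  b3     pos=(-0.109,+0.021) vel=(+0.000,+0.000) ωy=+0.00 pitch=+180.0°

Key-timestep trajectory:
   step    t(s)  b1.x    b1.z    b1.vx   b1.vz   b2.x    b2.z    b2.vx   b2.vz   b3.x    b3.z    b3.vx   b3.vz 
     39  0.2229   +0.000  +0.021  +0.000  +0.000   +0.051  +0.061  +0.123  -0.069   -0.033  +0.092  -0.159  -0.009
     79  0.4514   +0.000  +0.021  +0.000  +0.000   +0.099  +0.046  +0.053  +0.011   -0.110  +0.017  -0.030  +0.051
    119  0.6800   +0.000  +0.021  +0.000  +0.000   +0.083  +0.044  +0.082  -0.030   -0.109  +0.021  +0.000  +0.000


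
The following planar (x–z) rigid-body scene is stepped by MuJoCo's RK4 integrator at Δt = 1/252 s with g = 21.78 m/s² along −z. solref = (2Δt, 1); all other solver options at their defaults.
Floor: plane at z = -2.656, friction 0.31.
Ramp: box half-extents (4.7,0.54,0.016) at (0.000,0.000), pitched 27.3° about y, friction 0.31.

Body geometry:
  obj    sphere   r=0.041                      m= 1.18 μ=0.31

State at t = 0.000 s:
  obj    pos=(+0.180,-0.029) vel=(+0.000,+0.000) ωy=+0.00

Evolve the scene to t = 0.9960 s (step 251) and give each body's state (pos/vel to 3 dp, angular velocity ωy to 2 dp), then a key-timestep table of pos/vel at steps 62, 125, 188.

State at t = 0.9960 s:
  obj    pos=(+3.325,-1.652) vel=(+6.315,-3.260) ωy=+173.32

Key-timestep trajectory:
   step    t(s)  obj.x    obj.z    obj.vx   obj.vz 
     62  0.2460   +0.372  -0.128  +1.560  -0.805
    125  0.4960   +0.960  -0.431  +3.145  -1.623
    188  0.7460   +1.945  -0.940  +4.730  -2.441


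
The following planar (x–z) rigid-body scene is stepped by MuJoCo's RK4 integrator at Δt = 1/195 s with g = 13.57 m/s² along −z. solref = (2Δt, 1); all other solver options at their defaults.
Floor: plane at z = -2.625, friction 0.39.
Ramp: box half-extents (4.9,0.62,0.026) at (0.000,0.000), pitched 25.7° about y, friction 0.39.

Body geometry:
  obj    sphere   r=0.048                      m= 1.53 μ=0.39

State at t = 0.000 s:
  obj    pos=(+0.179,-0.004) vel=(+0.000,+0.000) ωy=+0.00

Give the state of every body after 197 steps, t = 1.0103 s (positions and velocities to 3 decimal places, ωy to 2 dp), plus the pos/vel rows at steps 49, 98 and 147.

State at t = 1.0103 s:
  obj    pos=(+2.112,-0.934) vel=(+3.826,-1.842) ωy=+88.46

Key-timestep trajectory:
   step    t(s)  obj.x    obj.z    obj.vx   obj.vz 
     49  0.2513   +0.299  -0.062  +0.952  -0.458
     98  0.5026   +0.657  -0.234  +1.904  -0.916
    147  0.7538   +1.255  -0.522  +2.855  -1.374


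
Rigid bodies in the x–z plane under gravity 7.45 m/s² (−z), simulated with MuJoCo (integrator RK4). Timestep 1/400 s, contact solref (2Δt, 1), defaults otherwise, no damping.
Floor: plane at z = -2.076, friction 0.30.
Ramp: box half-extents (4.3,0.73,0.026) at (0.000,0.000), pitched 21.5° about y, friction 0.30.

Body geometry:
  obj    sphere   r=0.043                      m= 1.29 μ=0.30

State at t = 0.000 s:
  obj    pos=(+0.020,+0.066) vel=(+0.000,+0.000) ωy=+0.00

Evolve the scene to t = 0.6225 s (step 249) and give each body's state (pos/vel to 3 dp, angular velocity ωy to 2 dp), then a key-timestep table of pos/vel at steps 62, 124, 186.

State at t = 0.6225 s:
  obj    pos=(+0.372,-0.072) vel=(+1.130,-0.445) ωy=+28.23

Key-timestep trajectory:
   step    t(s)  obj.x    obj.z    obj.vx   obj.vz 
     62  0.1550   +0.042  +0.058  +0.281  -0.111
    124  0.3100   +0.107  +0.032  +0.563  -0.222
    186  0.4650   +0.216  -0.011  +0.844  -0.332


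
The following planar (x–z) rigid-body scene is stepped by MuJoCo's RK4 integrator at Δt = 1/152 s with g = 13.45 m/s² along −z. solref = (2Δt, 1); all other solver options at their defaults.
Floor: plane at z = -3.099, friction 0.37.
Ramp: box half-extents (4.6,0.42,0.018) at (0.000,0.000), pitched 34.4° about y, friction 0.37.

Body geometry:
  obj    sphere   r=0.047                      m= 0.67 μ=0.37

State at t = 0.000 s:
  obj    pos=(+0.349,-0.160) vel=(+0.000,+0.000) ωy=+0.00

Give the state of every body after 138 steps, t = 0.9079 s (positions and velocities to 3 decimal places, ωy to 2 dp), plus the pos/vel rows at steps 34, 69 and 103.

State at t = 0.9079 s:
  obj    pos=(+2.195,-1.424) vel=(+4.066,-2.784) ωy=+104.82

Key-timestep trajectory:
   step    t(s)  obj.x    obj.z    obj.vx   obj.vz 
     34  0.2237   +0.461  -0.237  +1.002  -0.686
     69  0.4539   +0.811  -0.476  +2.033  -1.392
    103  0.6776   +1.377  -0.864  +3.035  -2.078


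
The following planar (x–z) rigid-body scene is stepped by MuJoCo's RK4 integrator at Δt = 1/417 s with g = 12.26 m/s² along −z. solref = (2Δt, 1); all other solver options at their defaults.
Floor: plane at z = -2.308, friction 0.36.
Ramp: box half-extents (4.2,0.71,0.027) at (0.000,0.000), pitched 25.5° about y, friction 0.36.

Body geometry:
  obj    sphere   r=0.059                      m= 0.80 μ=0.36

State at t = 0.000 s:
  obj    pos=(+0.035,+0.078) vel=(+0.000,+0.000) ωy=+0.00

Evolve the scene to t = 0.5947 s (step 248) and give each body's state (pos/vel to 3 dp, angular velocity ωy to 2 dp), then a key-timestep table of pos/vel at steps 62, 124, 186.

State at t = 0.5947 s:
  obj    pos=(+0.637,-0.209) vel=(+2.024,-0.965) ωy=+38.00

Key-timestep trajectory:
   step    t(s)  obj.x    obj.z    obj.vx   obj.vz 
     62  0.1487   +0.073  +0.061  +0.506  -0.241
    124  0.2974   +0.186  +0.007  +1.012  -0.483
    186  0.4460   +0.374  -0.083  +1.518  -0.724


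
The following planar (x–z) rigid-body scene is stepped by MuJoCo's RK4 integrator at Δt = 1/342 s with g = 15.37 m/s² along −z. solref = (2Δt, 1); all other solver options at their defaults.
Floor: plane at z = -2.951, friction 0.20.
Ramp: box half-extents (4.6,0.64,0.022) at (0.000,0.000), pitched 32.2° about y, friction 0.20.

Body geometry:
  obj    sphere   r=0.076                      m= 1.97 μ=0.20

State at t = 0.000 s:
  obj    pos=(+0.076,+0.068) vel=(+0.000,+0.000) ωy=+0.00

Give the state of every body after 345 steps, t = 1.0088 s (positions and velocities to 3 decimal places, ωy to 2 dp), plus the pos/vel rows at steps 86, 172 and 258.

State at t = 1.0088 s:
  obj    pos=(+2.595,-1.518) vel=(+4.994,-3.145) ωy=+77.64

Key-timestep trajectory:
   step    t(s)  obj.x    obj.z    obj.vx   obj.vz 
     86  0.2515   +0.233  -0.031  +1.245  -0.784
    172  0.5029   +0.702  -0.326  +2.490  -1.568
    258  0.7544   +1.485  -0.819  +3.735  -2.352


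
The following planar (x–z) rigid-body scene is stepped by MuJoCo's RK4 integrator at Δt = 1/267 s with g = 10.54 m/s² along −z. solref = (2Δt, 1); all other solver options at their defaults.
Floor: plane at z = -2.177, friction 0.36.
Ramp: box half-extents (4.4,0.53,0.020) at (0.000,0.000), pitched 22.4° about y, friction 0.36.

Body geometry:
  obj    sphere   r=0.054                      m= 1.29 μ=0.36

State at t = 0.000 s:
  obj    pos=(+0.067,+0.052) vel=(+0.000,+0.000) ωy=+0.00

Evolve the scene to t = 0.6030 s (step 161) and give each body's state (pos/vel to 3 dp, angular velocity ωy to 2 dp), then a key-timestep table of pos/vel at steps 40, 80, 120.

State at t = 0.6030 s:
  obj    pos=(+0.549,-0.146) vel=(+1.599,-0.659) ωy=+32.03

Key-timestep trajectory:
   step    t(s)  obj.x    obj.z    obj.vx   obj.vz 
     40  0.1498   +0.097  +0.040  +0.397  -0.164
     80  0.2996   +0.186  +0.003  +0.795  -0.328
    120  0.4494   +0.335  -0.058  +1.192  -0.491


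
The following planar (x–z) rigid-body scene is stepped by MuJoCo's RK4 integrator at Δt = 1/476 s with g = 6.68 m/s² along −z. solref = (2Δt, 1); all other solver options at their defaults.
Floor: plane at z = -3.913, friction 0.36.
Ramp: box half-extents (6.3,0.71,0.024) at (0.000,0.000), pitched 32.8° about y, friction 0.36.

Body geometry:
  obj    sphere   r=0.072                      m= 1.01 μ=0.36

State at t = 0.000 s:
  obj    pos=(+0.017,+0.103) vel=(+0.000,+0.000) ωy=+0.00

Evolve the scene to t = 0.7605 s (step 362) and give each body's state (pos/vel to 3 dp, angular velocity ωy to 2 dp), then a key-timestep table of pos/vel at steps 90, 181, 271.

State at t = 0.7605 s:
  obj    pos=(+0.645,-0.302) vel=(+1.652,-1.065) ωy=+27.30

Key-timestep trajectory:
   step    t(s)  obj.x    obj.z    obj.vx   obj.vz 
     90  0.1891   +0.056  +0.078  +0.411  -0.265
    181  0.3803   +0.174  +0.002  +0.826  -0.532
    271  0.5693   +0.369  -0.124  +1.237  -0.797


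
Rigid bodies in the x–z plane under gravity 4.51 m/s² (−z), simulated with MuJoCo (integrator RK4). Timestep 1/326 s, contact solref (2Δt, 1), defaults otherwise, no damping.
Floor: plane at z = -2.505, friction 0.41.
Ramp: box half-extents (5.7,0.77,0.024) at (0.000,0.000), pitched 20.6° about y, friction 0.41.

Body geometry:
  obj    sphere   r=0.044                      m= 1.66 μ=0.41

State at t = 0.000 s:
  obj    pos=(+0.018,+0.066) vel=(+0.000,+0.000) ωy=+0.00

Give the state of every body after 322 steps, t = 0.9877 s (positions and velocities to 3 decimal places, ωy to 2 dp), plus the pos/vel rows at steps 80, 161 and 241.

State at t = 0.9877 s:
  obj    pos=(+0.536,-0.129) vel=(+1.048,-0.394) ωy=+25.44

Key-timestep trajectory:
   step    t(s)  obj.x    obj.z    obj.vx   obj.vz 
     80  0.2454   +0.050  +0.054  +0.260  -0.098
    161  0.4939   +0.147  +0.017  +0.524  -0.197
    241  0.7393   +0.308  -0.043  +0.784  -0.295


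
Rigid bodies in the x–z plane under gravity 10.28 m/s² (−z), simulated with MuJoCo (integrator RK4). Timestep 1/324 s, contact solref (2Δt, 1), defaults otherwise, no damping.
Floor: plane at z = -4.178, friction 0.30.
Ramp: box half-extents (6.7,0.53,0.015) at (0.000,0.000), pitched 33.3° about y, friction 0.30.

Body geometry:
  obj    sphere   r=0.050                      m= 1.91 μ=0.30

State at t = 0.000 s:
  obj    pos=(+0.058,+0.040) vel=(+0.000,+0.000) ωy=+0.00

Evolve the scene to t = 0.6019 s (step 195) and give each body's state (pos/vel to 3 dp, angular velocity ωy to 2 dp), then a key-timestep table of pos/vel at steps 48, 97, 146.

State at t = 0.6019 s:
  obj    pos=(+0.668,-0.361) vel=(+2.028,-1.332) ωy=+48.51

Key-timestep trajectory:
   step    t(s)  obj.x    obj.z    obj.vx   obj.vz 
     48  0.1481   +0.095  +0.015  +0.499  -0.328
     97  0.2994   +0.209  -0.060  +1.009  -0.663
    146  0.4506   +0.400  -0.185  +1.518  -0.997


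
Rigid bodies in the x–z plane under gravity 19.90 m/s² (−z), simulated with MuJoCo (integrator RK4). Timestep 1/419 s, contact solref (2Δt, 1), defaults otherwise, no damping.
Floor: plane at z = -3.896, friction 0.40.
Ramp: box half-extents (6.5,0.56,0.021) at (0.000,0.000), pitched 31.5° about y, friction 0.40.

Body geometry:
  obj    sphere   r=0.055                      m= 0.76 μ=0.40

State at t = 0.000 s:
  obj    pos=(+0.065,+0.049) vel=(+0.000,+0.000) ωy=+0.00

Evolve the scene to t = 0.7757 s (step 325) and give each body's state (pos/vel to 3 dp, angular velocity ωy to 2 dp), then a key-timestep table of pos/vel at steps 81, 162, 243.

State at t = 0.7757 s:
  obj    pos=(+1.970,-1.118) vel=(+4.912,-3.010) ωy=+104.73

Key-timestep trajectory:
   step    t(s)  obj.x    obj.z    obj.vx   obj.vz 
     81  0.1933   +0.183  -0.023  +1.224  -0.750
    162  0.3866   +0.539  -0.241  +2.448  -1.500
    243  0.5800   +1.130  -0.603  +3.673  -2.251
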